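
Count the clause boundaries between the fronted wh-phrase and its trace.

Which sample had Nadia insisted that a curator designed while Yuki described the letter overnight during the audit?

1

"which sample" is extracted from the object of "designed".
Boundaries crossed, outermost first: [that] — 1 in total.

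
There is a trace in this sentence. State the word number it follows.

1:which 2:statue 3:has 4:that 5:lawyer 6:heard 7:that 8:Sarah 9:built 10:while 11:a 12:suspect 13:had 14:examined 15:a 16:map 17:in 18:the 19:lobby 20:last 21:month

9

The displaced element is "which statue" (word 2).
It is linked across 1 clause boundary (that).
It functions as the direct object of "built", so the gap sits immediately after word 9 ("built").
Base order: That lawyer has heard that Sarah built which statue while a suspect had examined a map in the lobby last month.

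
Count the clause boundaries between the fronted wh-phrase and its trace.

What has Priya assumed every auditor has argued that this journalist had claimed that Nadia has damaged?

3

"what" is extracted from the object of "damaged".
Boundaries crossed, outermost first: [Ø], [that], [that] — 3 in total.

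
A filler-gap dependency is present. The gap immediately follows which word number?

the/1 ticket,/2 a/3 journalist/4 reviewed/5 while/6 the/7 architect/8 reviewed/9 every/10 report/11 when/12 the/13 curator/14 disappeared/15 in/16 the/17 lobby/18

The displaced element is "the ticket" (word 2).
It functions as the direct object of "reviewed", so the gap sits immediately after word 5 ("reviewed").
Base order: A journalist reviewed the ticket while the architect reviewed every report when the curator disappeared in the lobby.

5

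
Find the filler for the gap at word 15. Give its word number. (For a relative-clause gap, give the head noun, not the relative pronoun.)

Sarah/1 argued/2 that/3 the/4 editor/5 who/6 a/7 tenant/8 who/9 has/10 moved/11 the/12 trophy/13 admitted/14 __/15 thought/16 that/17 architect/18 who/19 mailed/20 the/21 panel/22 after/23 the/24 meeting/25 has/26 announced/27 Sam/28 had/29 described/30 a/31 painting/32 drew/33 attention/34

5

The gap at 15 is the subject of "thought", inside a relative clause.
The relative pronoun is "who" (word 6); it is bound by the head noun immediately before it.
Its filler is the head noun "editor", at word 5.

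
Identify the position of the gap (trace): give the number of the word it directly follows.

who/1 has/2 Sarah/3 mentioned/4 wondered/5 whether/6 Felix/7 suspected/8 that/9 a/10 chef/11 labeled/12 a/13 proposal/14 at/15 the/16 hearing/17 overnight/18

4

The displaced element is "who" (word 1).
It is linked across 1 clause boundary (Ø).
It functions as the subject of "wondered", so the gap sits immediately after word 4 ("mentioned").
Base order: Sarah has mentioned who wondered whether Felix suspected that a chef labeled a proposal at the hearing overnight.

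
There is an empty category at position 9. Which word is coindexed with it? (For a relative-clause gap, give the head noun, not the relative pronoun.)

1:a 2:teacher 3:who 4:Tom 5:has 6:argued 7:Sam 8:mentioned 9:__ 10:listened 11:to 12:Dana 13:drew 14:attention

The gap at 9 is the subject of "listened", inside a relative clause.
The relative pronoun is "who" (word 3); it is bound by the head noun immediately before it.
Its filler is the head noun "teacher", at word 2.

2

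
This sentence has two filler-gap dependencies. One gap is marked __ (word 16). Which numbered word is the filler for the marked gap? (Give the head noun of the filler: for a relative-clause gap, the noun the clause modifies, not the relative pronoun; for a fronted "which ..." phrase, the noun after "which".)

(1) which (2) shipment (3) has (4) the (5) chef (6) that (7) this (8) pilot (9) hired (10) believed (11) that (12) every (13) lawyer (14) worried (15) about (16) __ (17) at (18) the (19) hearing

The marked gap is the object of the preposition "about" of "worried".
Its filler is the fronted wh-phrase "which shipment", at word 2.
(The other dependency links word 5 to a gap after word 9.)

2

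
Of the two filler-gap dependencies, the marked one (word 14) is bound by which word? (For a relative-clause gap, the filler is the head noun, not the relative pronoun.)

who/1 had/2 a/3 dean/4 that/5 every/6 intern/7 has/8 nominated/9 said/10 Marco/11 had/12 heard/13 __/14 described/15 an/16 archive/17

The marked gap is the subject of "described".
Its filler is the fronted wh-phrase "who", at word 1.
(The other dependency links word 4 to a gap after word 9.)

1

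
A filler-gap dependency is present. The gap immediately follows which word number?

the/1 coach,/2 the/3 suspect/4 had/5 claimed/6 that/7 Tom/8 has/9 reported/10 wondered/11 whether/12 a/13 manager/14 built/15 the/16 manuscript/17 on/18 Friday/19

The displaced element is "the coach" (word 2).
It is linked across 2 clause boundaries (that → Ø).
It functions as the subject of "wondered", so the gap sits immediately after word 10 ("reported").
Base order: The suspect had claimed that Tom has reported the coach wondered whether a manager built the manuscript on Friday.

10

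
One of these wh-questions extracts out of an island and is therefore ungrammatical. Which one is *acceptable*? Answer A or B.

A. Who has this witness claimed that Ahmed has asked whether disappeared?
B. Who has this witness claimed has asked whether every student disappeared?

In A, the wh-phrase is extracted from inside a wh-island (introduced by "whether"), which blocks movement.
In B, the extraction path crosses only that-complement boundaries, which are transparent.
So B is grammatical.

B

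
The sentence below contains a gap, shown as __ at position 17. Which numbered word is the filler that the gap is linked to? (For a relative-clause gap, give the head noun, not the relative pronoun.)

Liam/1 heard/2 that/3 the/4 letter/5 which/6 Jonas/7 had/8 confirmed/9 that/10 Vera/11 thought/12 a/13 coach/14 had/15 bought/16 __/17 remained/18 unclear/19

5

The gap at 17 is the object of "bought", inside a relative clause.
The relative pronoun is "which" (word 6); it is bound by the head noun immediately before it.
Its filler is the head noun "letter", at word 5.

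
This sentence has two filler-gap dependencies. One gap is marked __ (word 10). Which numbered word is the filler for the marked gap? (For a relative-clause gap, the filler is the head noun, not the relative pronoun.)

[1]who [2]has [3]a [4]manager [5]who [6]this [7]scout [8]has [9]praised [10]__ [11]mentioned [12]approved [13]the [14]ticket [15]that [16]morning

The marked gap is inside the relative clause, the direct object of "praised".
Its filler is the head noun "manager" (via "who"), at word 4.
(The other dependency links word 1 to a gap after word 11.)

4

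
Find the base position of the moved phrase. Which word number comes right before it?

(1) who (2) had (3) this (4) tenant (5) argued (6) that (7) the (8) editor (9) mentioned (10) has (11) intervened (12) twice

9

The displaced element is "who" (word 1).
It is linked across 2 clause boundaries (that → Ø).
It functions as the subject of "intervened", so the gap sits immediately after word 9 ("mentioned").
Base order: This tenant had argued that the editor mentioned who has intervened twice.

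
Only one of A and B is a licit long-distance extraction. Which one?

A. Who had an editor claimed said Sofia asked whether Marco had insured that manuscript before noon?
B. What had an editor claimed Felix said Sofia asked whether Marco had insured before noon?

A

In B, the wh-phrase is extracted from inside a wh-island (introduced by "whether"), which blocks movement.
In A, the extraction path crosses only that-complement boundaries, which are transparent.
So A is grammatical.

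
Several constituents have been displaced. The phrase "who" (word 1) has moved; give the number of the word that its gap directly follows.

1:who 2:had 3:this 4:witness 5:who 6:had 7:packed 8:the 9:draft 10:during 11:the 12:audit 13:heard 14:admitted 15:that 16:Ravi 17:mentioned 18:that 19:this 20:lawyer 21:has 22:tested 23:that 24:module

13

The displaced element is "who" (word 1).
It is linked across 1 clause boundary (Ø).
It functions as the subject of "admitted", so the gap sits immediately after word 13 ("heard").
Base order: This witness who had packed the draft during the audit had heard who admitted that Ravi mentioned that this lawyer has tested that module.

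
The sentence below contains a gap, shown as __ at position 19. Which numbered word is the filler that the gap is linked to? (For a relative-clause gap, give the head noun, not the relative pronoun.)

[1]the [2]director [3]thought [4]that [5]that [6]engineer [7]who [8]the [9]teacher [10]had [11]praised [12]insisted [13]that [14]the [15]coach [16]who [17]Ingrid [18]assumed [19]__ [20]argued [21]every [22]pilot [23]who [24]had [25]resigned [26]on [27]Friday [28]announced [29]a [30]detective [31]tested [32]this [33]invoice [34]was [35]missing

15

The gap at 19 is the subject of "argued", inside a relative clause.
The relative pronoun is "who" (word 16); it is bound by the head noun immediately before it.
Its filler is the head noun "coach", at word 15.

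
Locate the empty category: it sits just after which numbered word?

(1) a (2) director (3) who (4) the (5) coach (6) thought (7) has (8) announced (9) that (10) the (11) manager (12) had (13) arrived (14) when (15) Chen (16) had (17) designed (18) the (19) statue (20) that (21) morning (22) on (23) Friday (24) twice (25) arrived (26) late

6

The displaced element is "a director" (word 2).
It is linked across 1 clause boundary (Ø).
It functions as the subject of "announced", so the gap sits immediately after word 6 ("thought").
Base order: The coach thought that a director has announced that the manager had arrived when Chen had designed the statue that morning on Friday twice.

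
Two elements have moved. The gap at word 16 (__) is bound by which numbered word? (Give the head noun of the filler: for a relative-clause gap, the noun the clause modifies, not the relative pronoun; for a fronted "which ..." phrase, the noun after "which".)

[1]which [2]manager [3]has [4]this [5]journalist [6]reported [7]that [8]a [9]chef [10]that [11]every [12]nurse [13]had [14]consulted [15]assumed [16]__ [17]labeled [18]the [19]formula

2

The marked gap is the subject of "labeled".
Its filler is the fronted wh-phrase "which manager", at word 2.
(The other dependency links word 9 to a gap after word 14.)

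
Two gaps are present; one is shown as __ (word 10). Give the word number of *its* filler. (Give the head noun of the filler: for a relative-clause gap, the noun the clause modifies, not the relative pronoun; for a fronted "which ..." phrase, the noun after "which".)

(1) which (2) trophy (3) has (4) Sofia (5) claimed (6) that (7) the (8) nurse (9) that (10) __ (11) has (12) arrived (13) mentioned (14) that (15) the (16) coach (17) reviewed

8

The marked gap is inside the relative clause, the subject of "arrived".
Its filler is the head noun "nurse" (via "that"), at word 8.
(The other dependency links word 2 to a gap after word 17.)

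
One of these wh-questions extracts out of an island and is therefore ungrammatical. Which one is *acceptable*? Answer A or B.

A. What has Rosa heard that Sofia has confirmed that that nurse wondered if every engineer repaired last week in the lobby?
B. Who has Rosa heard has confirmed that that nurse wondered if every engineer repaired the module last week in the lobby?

B

In A, the wh-phrase is extracted from inside a wh-island (introduced by "if"), which blocks movement.
In B, the extraction path crosses only that-complement boundaries, which are transparent.
So B is grammatical.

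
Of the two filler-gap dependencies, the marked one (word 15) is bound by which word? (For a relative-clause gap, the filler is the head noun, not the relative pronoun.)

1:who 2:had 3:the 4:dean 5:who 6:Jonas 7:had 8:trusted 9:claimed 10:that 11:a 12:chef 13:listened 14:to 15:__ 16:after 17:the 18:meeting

1

The marked gap is the object of the preposition "to" of "listened".
Its filler is the fronted wh-phrase "who", at word 1.
(The other dependency links word 4 to a gap after word 8.)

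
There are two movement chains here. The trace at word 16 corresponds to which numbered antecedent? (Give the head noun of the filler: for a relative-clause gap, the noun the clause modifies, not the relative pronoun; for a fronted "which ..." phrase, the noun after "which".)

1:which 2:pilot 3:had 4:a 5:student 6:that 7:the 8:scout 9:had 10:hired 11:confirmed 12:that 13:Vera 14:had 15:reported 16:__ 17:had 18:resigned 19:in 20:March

The marked gap is the subject of "resigned".
Its filler is the fronted wh-phrase "which pilot", at word 2.
(The other dependency links word 5 to a gap after word 10.)

2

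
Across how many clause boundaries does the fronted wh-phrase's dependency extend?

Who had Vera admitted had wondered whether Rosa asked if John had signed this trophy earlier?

"who" is extracted from the subject of "wondered".
Boundaries crossed, outermost first: [Ø] — 1 in total.

1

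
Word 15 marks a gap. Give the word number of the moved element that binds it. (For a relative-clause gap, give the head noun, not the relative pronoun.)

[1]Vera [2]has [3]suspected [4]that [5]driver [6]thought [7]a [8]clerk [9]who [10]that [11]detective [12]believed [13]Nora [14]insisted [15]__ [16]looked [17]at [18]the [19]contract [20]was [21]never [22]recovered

8

The gap at 15 is the subject of "looked", inside a relative clause.
The relative pronoun is "who" (word 9); it is bound by the head noun immediately before it.
Its filler is the head noun "clerk", at word 8.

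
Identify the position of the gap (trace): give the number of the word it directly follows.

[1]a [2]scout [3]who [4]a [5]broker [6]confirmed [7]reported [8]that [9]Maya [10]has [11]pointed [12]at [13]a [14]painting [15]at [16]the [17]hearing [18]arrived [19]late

6

The displaced element is "a scout" (word 2).
It is linked across 1 clause boundary (Ø).
It functions as the subject of "reported", so the gap sits immediately after word 6 ("confirmed").
Base order: A broker confirmed that a scout reported that Maya has pointed at a painting at the hearing.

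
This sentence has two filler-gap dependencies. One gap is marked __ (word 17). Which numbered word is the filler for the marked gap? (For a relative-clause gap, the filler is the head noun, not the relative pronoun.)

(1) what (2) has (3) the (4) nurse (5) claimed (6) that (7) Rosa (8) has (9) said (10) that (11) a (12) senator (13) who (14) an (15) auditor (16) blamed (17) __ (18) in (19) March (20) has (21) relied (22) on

The marked gap is inside the relative clause, the direct object of "blamed".
Its filler is the head noun "senator" (via "who"), at word 12.
(The other dependency links word 1 to a gap after word 22.)

12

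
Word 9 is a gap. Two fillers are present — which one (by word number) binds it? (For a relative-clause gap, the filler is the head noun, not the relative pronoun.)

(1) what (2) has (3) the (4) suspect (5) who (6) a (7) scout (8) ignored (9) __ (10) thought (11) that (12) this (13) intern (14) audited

4

The marked gap is inside the relative clause, the direct object of "ignored".
Its filler is the head noun "suspect" (via "who"), at word 4.
(The other dependency links word 1 to a gap after word 14.)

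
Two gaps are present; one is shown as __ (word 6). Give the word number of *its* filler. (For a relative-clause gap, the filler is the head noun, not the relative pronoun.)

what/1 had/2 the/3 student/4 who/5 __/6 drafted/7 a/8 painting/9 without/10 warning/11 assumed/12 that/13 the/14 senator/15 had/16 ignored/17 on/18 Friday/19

4

The marked gap is inside the relative clause, the subject of "drafted".
Its filler is the head noun "student" (via "who"), at word 4.
(The other dependency links word 1 to a gap after word 17.)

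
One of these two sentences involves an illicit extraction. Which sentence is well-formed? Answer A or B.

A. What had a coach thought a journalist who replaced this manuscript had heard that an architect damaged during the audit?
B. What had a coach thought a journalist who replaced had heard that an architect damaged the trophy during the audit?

A

In B, the wh-phrase is extracted from inside a complex-NP island (relative clause) (introduced by "who"), which blocks movement.
In A, the extraction path crosses only that-complement boundaries, which are transparent.
So A is grammatical.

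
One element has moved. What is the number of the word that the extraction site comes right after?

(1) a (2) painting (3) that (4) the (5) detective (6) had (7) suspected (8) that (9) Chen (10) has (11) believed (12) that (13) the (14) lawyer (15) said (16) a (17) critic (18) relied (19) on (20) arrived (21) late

19

The displaced element is "a painting" (word 2).
It is linked across 3 clause boundaries (that → that → Ø).
It functions as the object of the preposition "on" of "relied", so the gap sits immediately after word 19 ("on").
Base order: The detective had suspected that Chen has believed that the lawyer said a critic relied on a painting.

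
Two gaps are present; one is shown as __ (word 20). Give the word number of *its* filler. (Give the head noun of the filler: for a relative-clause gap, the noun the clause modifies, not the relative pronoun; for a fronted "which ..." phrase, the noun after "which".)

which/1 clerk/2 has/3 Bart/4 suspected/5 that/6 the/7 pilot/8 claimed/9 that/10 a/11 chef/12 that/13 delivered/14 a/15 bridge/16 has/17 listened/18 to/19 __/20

The marked gap is the object of the preposition "to" of "listened".
Its filler is the fronted wh-phrase "which clerk", at word 2.
(The other dependency links word 12 to a gap after word 13.)

2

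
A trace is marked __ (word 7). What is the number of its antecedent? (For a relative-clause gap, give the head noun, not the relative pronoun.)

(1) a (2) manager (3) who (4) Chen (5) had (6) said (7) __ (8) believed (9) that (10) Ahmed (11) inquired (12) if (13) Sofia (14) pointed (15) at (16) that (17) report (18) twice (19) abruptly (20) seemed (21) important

2

The gap at 7 is the subject of "believed", inside a relative clause.
The relative pronoun is "who" (word 3); it is bound by the head noun immediately before it.
Its filler is the head noun "manager", at word 2.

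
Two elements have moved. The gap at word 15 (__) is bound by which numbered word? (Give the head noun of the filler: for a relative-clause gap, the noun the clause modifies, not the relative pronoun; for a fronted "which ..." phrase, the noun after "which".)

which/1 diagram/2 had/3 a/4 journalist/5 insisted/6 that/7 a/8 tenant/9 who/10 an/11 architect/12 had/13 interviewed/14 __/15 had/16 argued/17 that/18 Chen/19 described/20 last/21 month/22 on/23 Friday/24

9

The marked gap is inside the relative clause, the direct object of "interviewed".
Its filler is the head noun "tenant" (via "who"), at word 9.
(The other dependency links word 2 to a gap after word 20.)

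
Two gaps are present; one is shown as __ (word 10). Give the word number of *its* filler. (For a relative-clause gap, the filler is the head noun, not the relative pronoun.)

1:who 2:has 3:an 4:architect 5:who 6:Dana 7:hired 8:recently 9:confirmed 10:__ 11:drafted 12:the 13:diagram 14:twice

1

The marked gap is the subject of "drafted".
Its filler is the fronted wh-phrase "who", at word 1.
(The other dependency links word 4 to a gap after word 7.)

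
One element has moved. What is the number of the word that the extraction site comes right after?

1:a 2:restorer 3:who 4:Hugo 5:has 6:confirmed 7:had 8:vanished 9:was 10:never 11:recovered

6

The displaced element is "a restorer" (word 2).
It is linked across 1 clause boundary (Ø).
It functions as the subject of "vanished", so the gap sits immediately after word 6 ("confirmed").
Base order: Hugo has confirmed that a restorer had vanished.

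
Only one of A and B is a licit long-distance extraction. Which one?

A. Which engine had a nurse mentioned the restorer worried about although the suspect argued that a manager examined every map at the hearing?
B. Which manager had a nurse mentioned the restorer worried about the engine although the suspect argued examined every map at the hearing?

A

In B, the wh-phrase is extracted from inside an adjunct island (introduced by "although"), which blocks movement.
In A, the extraction path crosses only that-complement boundaries, which are transparent.
So A is grammatical.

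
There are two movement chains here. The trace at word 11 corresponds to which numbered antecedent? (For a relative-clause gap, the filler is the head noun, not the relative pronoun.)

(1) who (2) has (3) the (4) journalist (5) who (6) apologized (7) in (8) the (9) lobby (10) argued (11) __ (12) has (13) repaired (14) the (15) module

1

The marked gap is the subject of "repaired".
Its filler is the fronted wh-phrase "who", at word 1.
(The other dependency links word 4 to a gap after word 5.)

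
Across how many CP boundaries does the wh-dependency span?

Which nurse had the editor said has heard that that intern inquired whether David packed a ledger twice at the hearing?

"which nurse" is extracted from the subject of "heard".
Boundaries crossed, outermost first: [Ø] — 1 in total.

1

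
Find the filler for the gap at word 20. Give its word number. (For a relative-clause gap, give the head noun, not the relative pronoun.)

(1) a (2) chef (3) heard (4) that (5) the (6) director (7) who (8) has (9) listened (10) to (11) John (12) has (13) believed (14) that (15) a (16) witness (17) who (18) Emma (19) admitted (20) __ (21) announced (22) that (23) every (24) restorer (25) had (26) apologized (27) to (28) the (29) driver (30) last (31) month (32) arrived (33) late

The gap at 20 is the subject of "announced", inside a relative clause.
The relative pronoun is "who" (word 17); it is bound by the head noun immediately before it.
Its filler is the head noun "witness", at word 16.

16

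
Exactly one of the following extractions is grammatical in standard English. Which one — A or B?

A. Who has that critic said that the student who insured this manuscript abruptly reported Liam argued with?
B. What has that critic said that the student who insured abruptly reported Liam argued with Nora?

A

In B, the wh-phrase is extracted from inside a complex-NP island (relative clause) (introduced by "who"), which blocks movement.
In A, the extraction path crosses only that-complement boundaries, which are transparent.
So A is grammatical.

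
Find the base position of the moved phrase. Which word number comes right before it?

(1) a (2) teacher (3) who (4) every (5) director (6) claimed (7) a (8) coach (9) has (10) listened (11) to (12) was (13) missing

11

The displaced element is "a teacher" (word 2).
It is linked across 1 clause boundary (Ø).
It functions as the object of the preposition "to" of "listened", so the gap sits immediately after word 11 ("to").
Base order: Every director claimed a coach has listened to a teacher.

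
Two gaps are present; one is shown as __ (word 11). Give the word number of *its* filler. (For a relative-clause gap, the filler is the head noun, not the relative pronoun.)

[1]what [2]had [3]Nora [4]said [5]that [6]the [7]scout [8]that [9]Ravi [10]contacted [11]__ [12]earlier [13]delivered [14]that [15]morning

7

The marked gap is inside the relative clause, the direct object of "contacted".
Its filler is the head noun "scout" (via "that"), at word 7.
(The other dependency links word 1 to a gap after word 13.)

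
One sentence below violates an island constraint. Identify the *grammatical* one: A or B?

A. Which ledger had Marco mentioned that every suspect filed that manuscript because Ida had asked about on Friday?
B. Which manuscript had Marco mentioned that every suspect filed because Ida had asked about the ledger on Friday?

B

In A, the wh-phrase is extracted from inside an adjunct island (introduced by "because"), which blocks movement.
In B, the extraction path crosses only that-complement boundaries, which are transparent.
So B is grammatical.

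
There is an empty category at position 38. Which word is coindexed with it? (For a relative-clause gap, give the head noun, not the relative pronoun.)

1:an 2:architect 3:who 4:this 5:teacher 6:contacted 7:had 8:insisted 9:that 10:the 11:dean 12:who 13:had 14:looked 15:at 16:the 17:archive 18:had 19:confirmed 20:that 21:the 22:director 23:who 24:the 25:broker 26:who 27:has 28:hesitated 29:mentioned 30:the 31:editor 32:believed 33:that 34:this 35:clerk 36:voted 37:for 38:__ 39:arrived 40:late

The gap at 38 is the prepositional object of "voted", inside a relative clause.
The relative pronoun is "who" (word 23); it is bound by the head noun immediately before it.
Its filler is the head noun "director", at word 22.

22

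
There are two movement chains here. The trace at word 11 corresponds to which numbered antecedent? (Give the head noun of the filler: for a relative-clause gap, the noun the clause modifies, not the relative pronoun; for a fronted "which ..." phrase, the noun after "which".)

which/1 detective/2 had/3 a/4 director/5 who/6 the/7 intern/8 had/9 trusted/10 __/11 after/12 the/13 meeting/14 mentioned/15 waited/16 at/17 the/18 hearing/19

5

The marked gap is inside the relative clause, the direct object of "trusted".
Its filler is the head noun "director" (via "who"), at word 5.
(The other dependency links word 2 to a gap after word 15.)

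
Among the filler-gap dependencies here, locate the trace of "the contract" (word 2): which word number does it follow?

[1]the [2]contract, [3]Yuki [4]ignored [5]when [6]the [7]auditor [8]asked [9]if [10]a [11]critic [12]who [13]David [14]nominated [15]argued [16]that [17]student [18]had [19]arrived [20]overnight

The displaced element is "the contract" (word 2).
It functions as the direct object of "ignored", so the gap sits immediately after word 4 ("ignored").
Base order: Yuki ignored the contract when the auditor asked if a critic who David nominated argued that student had arrived overnight.

4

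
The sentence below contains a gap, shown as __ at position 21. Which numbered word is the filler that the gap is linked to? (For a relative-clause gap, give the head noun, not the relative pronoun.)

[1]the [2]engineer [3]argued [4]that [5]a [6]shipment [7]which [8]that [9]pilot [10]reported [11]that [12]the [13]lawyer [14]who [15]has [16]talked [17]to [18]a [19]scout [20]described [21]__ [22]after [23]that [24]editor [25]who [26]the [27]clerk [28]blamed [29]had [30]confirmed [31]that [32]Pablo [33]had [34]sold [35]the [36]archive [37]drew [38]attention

The gap at 21 is the object of "described", inside a relative clause.
The relative pronoun is "which" (word 7); it is bound by the head noun immediately before it.
Its filler is the head noun "shipment", at word 6.

6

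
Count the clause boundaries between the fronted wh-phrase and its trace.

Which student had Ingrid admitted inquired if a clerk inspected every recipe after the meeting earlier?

1

"which student" is extracted from the subject of "inquired".
Boundaries crossed, outermost first: [Ø] — 1 in total.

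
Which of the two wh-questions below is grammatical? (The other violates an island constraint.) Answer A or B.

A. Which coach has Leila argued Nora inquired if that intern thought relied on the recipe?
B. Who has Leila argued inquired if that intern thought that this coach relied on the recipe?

B

In A, the wh-phrase is extracted from inside a wh-island (introduced by "if"), which blocks movement.
In B, the extraction path crosses only that-complement boundaries, which are transparent.
So B is grammatical.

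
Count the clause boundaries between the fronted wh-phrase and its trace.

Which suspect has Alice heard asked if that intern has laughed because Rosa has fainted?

"which suspect" is extracted from the subject of "asked".
Boundaries crossed, outermost first: [Ø] — 1 in total.

1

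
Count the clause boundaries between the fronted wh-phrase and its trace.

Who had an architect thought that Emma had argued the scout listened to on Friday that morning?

2

"who" is extracted from the PP object of "listened".
Boundaries crossed, outermost first: [that], [Ø] — 2 in total.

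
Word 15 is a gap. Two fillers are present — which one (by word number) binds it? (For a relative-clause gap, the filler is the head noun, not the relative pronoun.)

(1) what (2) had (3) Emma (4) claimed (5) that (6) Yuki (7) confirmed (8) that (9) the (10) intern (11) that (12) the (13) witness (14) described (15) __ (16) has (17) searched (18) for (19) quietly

10

The marked gap is inside the relative clause, the direct object of "described".
Its filler is the head noun "intern" (via "that"), at word 10.
(The other dependency links word 1 to a gap after word 18.)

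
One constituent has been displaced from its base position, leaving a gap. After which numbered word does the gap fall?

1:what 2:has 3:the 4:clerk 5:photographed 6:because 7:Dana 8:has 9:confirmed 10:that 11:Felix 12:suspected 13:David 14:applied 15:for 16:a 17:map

5

The displaced element is "what" (word 1).
It functions as the direct object of "photographed", so the gap sits immediately after word 5 ("photographed").
Base order: The clerk has photographed what because Dana has confirmed that Felix suspected David applied for a map.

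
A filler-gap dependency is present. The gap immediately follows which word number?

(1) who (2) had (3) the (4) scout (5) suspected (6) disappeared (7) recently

The displaced element is "who" (word 1).
It is linked across 1 clause boundary (Ø).
It functions as the subject of "disappeared", so the gap sits immediately after word 5 ("suspected").
Base order: The scout had suspected that who disappeared recently.

5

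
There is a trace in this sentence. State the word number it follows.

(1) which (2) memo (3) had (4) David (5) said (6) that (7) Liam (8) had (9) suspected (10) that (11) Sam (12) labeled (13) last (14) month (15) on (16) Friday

The displaced element is "which memo" (word 2).
It is linked across 2 clause boundaries (that → that).
It functions as the direct object of "labeled", so the gap sits immediately after word 12 ("labeled").
Base order: David had said that Liam had suspected that Sam labeled which memo last month on Friday.

12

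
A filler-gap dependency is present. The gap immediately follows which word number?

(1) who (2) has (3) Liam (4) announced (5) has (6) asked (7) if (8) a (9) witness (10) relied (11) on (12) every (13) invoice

4

The displaced element is "who" (word 1).
It is linked across 1 clause boundary (Ø).
It functions as the subject of "asked", so the gap sits immediately after word 4 ("announced").
Base order: Liam has announced that who has asked if a witness relied on every invoice.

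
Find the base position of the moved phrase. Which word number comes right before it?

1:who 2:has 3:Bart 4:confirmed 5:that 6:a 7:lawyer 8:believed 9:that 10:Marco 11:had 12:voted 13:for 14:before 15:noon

13

The displaced element is "who" (word 1).
It is linked across 2 clause boundaries (that → that).
It functions as the object of the preposition "for" of "voted", so the gap sits immediately after word 13 ("for").
Base order: Bart has confirmed that a lawyer believed that Marco had voted for who before noon.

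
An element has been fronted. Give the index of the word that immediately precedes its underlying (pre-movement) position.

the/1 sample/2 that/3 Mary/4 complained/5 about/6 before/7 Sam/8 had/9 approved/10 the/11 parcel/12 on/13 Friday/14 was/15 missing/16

6

The displaced element is "the sample" (word 2).
It functions as the object of the preposition "about" of "complained", so the gap sits immediately after word 6 ("about").
Base order: Mary complained about the sample before Sam had approved the parcel on Friday.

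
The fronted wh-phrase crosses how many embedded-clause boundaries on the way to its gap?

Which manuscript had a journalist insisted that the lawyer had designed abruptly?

"which manuscript" is extracted from the object of "designed".
Boundaries crossed, outermost first: [that] — 1 in total.

1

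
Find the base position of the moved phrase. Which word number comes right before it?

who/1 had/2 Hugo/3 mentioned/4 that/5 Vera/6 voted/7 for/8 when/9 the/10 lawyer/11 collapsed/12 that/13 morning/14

8

The displaced element is "who" (word 1).
It is linked across 1 clause boundary (that).
It functions as the object of the preposition "for" of "voted", so the gap sits immediately after word 8 ("for").
Base order: Hugo had mentioned that Vera voted for who when the lawyer collapsed that morning.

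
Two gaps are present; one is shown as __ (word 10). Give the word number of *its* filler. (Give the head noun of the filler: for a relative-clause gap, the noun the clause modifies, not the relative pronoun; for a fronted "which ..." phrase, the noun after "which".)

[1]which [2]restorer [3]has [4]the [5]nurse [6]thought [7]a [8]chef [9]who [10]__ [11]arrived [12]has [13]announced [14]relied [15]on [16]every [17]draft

The marked gap is inside the relative clause, the subject of "arrived".
Its filler is the head noun "chef" (via "who"), at word 8.
(The other dependency links word 2 to a gap after word 13.)

8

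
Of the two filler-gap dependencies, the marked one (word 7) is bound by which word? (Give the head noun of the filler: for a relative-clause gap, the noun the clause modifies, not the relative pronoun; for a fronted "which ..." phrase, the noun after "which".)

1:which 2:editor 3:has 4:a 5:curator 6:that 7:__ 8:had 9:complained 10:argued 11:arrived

The marked gap is inside the relative clause, the subject of "complained".
Its filler is the head noun "curator" (via "that"), at word 5.
(The other dependency links word 2 to a gap after word 10.)

5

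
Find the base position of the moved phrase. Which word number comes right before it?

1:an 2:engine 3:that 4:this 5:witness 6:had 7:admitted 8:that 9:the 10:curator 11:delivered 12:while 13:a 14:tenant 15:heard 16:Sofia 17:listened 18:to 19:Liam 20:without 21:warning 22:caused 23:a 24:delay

11

The displaced element is "an engine" (word 2).
It is linked across 1 clause boundary (that).
It functions as the direct object of "delivered", so the gap sits immediately after word 11 ("delivered").
Base order: This witness had admitted that the curator delivered an engine while a tenant heard Sofia listened to Liam without warning.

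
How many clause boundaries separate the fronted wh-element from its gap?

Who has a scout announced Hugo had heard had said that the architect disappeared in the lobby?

"who" is extracted from the subject of "said".
Boundaries crossed, outermost first: [Ø], [Ø] — 2 in total.

2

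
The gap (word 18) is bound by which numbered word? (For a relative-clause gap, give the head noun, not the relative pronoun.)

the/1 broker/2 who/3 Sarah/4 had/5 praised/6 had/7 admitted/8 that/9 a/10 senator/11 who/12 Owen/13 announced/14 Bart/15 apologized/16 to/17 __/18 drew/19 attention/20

The gap at 18 is the prepositional object of "apologized", inside a relative clause.
The relative pronoun is "who" (word 12); it is bound by the head noun immediately before it.
Its filler is the head noun "senator", at word 11.

11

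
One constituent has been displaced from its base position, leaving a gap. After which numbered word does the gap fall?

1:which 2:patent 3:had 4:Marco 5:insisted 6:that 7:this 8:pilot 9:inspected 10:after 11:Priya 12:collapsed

The displaced element is "which patent" (word 2).
It is linked across 1 clause boundary (that).
It functions as the direct object of "inspected", so the gap sits immediately after word 9 ("inspected").
Base order: Marco had insisted that this pilot inspected which patent after Priya collapsed.

9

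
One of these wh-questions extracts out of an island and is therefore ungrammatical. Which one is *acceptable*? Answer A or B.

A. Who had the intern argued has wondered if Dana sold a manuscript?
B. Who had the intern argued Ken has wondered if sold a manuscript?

A

In B, the wh-phrase is extracted from inside a wh-island (introduced by "if"), which blocks movement.
In A, the extraction path crosses only that-complement boundaries, which are transparent.
So A is grammatical.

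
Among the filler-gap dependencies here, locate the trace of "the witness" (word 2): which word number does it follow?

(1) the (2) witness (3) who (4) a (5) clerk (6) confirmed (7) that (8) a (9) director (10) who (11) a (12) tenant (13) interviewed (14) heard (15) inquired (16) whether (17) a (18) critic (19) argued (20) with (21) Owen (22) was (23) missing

14

The displaced element is "the witness" (word 2).
It is linked across 2 clause boundaries (that → Ø).
It functions as the subject of "inquired", so the gap sits immediately after word 14 ("heard").
Base order: A clerk confirmed that a director who a tenant interviewed heard that the witness inquired whether a critic argued with Owen.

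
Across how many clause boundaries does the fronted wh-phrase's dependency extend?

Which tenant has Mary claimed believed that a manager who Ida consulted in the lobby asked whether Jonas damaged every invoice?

1

"which tenant" is extracted from the subject of "believed".
Boundaries crossed, outermost first: [Ø] — 1 in total.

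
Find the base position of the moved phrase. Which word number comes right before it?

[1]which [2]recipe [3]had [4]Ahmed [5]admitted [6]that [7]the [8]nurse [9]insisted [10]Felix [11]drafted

The displaced element is "which recipe" (word 2).
It is linked across 2 clause boundaries (that → Ø).
It functions as the direct object of "drafted", so the gap sits immediately after word 11 ("drafted").
Base order: Ahmed had admitted that the nurse insisted Felix drafted which recipe.

11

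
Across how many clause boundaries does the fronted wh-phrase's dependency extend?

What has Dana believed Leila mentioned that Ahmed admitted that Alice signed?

3

"what" is extracted from the object of "signed".
Boundaries crossed, outermost first: [Ø], [that], [that] — 3 in total.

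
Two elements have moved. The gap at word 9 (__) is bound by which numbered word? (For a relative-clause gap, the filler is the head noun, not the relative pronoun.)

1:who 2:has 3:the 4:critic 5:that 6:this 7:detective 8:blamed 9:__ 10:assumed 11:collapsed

The marked gap is inside the relative clause, the direct object of "blamed".
Its filler is the head noun "critic" (via "that"), at word 4.
(The other dependency links word 1 to a gap after word 10.)

4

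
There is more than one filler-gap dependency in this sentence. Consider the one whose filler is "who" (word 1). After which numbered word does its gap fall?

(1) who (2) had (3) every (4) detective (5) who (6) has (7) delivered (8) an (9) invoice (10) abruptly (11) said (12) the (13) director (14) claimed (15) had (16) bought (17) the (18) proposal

The displaced element is "who" (word 1).
It is linked across 2 clause boundaries (Ø → Ø).
It functions as the subject of "bought", so the gap sits immediately after word 14 ("claimed").
Base order: Every detective who has delivered an invoice abruptly had said the director claimed that who had bought the proposal.

14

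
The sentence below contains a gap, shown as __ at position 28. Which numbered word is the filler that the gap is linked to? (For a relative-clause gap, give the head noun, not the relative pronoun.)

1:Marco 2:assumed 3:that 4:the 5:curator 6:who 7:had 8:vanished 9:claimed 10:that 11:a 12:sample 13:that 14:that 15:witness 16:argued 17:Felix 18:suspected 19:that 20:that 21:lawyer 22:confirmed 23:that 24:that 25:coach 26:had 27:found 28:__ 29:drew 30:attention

12

The gap at 28 is the object of "found", inside a relative clause.
The relative pronoun is "that" (word 13); it is bound by the head noun immediately before it.
Its filler is the head noun "sample", at word 12.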